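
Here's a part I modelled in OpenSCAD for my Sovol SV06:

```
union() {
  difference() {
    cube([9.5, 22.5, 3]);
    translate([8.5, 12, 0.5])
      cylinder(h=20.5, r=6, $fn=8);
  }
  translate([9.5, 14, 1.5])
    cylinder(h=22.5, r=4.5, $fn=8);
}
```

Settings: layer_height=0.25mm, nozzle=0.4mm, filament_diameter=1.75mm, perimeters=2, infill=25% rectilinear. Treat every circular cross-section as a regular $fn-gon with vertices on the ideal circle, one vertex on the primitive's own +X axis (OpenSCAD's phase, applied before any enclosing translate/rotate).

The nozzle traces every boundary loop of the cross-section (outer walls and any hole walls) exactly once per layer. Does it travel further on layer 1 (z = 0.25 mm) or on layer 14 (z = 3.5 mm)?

layer 1 (z = 0.25 mm)

Layer 1 (z = 0.25): the cube is present — its section is the full 9.5×22.5 rectangle (perimeter 64.00 mm); the cylinder at (8.5, 12) does not reach this height (z outside [0.5, 21]); Taking the first minus the rest: none of the subtracted shapes is present at this height, so the 9.5×22.5 cube is unchanged — boundary = 64.00 mm; the cylinder at (9.5, 14) does not reach this height (z outside [1.5, 24]); Combining (union): only that combined region is present, so the union is just that shape — boundary = 64.00 mm. So its perimeter = 64.00 mm. Layer 14 (z = 3.5): the cube is not intersected at this z (z outside [0, 3]); the r=6 cylinder at (8.5, 12) gives a regular 8-gon of circumradius 6 (constant along its height) (perimeter = 2·8·6.000·sin(180°/8) = 36.74 mm); Taking the first minus the rest: the first operand is absent here, so nothing remains; the r=4.5 cylinder at (9.5, 14) contributes a regular 8-gon of circumradius 4.5 (perimeter = 2·8·4.500·sin(180°/8) = 27.55 mm); Merging all regions: only the r=4.5 cylinder at (9.5, 14) is present, so the union is just that shape — boundary = 27.55 mm. So its perimeter = 27.55 mm. Layer 1 is larger (64.00 vs 27.55 mm).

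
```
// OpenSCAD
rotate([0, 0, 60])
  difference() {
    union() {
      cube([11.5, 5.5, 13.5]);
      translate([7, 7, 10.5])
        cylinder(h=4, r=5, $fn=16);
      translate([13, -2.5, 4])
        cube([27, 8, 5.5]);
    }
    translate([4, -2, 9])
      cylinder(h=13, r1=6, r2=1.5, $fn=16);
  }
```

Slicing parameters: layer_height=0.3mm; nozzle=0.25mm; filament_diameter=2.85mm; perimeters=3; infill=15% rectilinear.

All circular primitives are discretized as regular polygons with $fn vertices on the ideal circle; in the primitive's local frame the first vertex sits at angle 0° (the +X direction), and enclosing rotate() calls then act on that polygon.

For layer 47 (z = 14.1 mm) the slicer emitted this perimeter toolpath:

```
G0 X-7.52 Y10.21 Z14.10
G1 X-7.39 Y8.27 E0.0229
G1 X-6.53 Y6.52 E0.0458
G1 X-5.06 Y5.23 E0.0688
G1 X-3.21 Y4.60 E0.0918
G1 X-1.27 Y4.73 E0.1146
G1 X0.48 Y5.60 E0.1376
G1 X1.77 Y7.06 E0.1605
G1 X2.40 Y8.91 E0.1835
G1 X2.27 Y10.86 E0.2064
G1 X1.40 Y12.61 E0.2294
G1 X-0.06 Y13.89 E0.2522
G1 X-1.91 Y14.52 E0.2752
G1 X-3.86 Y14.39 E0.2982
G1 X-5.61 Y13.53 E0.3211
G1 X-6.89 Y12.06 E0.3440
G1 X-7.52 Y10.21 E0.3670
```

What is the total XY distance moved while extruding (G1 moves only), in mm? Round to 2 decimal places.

31.22 mm

Sum the Euclidean lengths of each G1 segment: total = 31.22 mm.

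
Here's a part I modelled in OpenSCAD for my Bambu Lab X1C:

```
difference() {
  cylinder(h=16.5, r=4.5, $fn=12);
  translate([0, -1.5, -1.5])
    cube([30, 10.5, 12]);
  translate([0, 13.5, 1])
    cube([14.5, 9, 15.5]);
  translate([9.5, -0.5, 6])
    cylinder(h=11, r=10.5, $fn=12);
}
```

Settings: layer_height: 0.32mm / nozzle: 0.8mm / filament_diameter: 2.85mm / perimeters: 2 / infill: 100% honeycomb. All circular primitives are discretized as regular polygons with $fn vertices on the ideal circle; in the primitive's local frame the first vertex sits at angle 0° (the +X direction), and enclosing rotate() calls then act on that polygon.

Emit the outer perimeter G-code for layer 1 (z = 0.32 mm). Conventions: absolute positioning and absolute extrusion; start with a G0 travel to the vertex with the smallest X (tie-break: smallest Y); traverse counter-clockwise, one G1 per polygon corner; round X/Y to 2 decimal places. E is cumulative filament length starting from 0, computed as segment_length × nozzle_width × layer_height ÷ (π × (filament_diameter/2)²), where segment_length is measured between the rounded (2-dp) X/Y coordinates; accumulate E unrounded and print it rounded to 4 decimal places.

At z = 0.32 mm: the r=4.5 cylinder gives a regular 12-gon of circumradius 4.5 (constant along its height); the cube at (0, -1.5) (footprint 30×10.5) is included at this height; the cube at (0, 13.5) is absent (z outside [1, 16.5]); the cylinder at (9.5, -0.5) is absent (z outside [6, 17]); Subtracting the remaining from the first: starting from the r=4.5 cylinder, the 30×10.5 cube at (0, -1.5) partially overlaps it — only the 21.64 mm² overlap (of its 315.00 mm²) is removed, clipping the outline — 1 connected region. The outline is a single polygon with 11 vertices. Extrusion per mm of travel: 0.8 × 0.32 / (π × 1.425²) = 0.040129. Accumulating E over each segment gives final E = 1.1846.

G0 X-4.50 Y0.00 Z0.32
G1 X-3.90 Y-2.25 E0.0934
G1 X-2.25 Y-3.90 E0.1871
G1 X0.00 Y-4.50 E0.2805
G1 X2.25 Y-3.90 E0.3740
G1 X3.90 Y-2.25 E0.4676
G1 X4.10 Y-1.50 E0.4988
G1 X0.00 Y-1.50 E0.6633
G1 X0.00 Y4.50 E0.9041
G1 X-2.25 Y3.90 E0.9975
G1 X-3.90 Y2.25 E1.0912
G1 X-4.50 Y0.00 E1.1846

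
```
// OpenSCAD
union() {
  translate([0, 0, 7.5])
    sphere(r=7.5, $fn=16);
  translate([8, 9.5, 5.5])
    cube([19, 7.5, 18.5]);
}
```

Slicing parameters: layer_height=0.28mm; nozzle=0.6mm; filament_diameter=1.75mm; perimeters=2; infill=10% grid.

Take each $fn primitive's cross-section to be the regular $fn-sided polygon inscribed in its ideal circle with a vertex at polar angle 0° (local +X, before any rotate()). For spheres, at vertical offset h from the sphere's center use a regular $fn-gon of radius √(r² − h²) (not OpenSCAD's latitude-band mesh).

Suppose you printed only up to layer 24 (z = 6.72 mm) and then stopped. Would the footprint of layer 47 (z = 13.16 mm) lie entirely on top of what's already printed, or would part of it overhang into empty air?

Compare the two slices. At z = 6.72: the sphere: section is a regular 16-gon, circumradius = √(r²−h²) = √(7.5²−0.78²) = 7.459 (area = (16/2)·7.459²·sin(360°/16) = 170.34 mm²); the 19×7.5 cube at (8, 9.5) contributes its full rectangle (area 142.50 mm²); Merging all regions: the 2 present regions are separate (no shared area or edge), so areas and boundary lengths simply add and each stays a separate island — area = 312.84 mm². At z = 13.16: the r=7.5 sphere slices to a regular 16-gon of circumradius 4.921 (√(r²−h²) with h=5.66 from center) (area = (16/2)·4.921²·sin(360°/16) = 74.13 mm²); the cube at (8, 9.5) is present — its section is the full 19×7.5 rectangle (area 142.50 mm²); Merging all regions: the 2 present regions are separate (no shared area or edge), so areas and boundary lengths simply add and each stays a separate island — area = 216.63 mm². Checking containment: the cross-section at z = 13.16 is a subset of the cross-section at z = 6.72.

entirely on top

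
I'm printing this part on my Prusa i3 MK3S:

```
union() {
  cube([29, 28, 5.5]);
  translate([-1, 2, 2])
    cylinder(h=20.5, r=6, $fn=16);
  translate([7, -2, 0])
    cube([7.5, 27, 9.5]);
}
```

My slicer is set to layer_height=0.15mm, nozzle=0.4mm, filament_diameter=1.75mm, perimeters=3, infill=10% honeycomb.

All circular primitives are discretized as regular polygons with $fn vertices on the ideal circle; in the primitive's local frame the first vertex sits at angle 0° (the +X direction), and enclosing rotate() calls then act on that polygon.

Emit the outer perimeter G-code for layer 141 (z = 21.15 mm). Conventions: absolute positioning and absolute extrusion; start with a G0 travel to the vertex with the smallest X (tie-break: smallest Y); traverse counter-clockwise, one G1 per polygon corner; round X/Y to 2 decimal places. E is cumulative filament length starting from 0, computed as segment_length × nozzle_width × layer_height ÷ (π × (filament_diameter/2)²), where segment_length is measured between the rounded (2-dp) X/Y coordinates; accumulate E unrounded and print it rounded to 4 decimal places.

At z = 21.15 mm: the cube is not intersected at this z (z outside [0, 5.5]); the cylinder at (-1, 2): section is a regular 16-gon, circumradius r=6; the cube at (7, -2) is not intersected at this z (z outside [0, 9.5]); Taking the union: only the r=6 cylinder at (-1, 2) is present, so the union is just that shape — 1 connected region. The outline is a single polygon with 16 vertices. Extrusion per mm of travel: 0.4 × 0.15 / (π × 0.875²) = 0.024945. Accumulating E over each segment gives final E = 0.9341.

G0 X-7.00 Y2.00 Z21.15
G1 X-6.54 Y-0.30 E0.0585
G1 X-5.24 Y-2.24 E0.1168
G1 X-3.30 Y-3.54 E0.1750
G1 X-1.00 Y-4.00 E0.2335
G1 X1.30 Y-3.54 E0.2920
G1 X3.24 Y-2.24 E0.3503
G1 X4.54 Y-0.30 E0.4085
G1 X5.00 Y2.00 E0.4671
G1 X4.54 Y4.30 E0.5256
G1 X3.24 Y6.24 E0.5838
G1 X1.30 Y7.54 E0.6421
G1 X-1.00 Y8.00 E0.7006
G1 X-3.30 Y7.54 E0.7591
G1 X-5.24 Y6.24 E0.8173
G1 X-6.54 Y4.30 E0.8756
G1 X-7.00 Y2.00 E0.9341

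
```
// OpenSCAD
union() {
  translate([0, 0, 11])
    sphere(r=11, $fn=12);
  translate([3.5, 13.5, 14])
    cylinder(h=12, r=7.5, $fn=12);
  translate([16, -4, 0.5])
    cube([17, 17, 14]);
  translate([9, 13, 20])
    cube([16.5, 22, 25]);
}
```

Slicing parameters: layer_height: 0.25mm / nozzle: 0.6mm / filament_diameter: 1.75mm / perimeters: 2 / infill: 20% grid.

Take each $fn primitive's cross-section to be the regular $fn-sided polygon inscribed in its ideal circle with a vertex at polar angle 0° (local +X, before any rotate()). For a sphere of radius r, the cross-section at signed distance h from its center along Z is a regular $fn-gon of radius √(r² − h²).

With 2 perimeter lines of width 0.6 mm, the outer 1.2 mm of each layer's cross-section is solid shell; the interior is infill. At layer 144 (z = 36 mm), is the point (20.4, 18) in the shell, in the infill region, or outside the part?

infill

At z = 36 mm: the sphere is not intersected at this z (|z−center|=25.000 > r=11); the cylinder at (3.5, 13.5) is absent (z outside [14, 26]); the cube at (16, -4) is absent (z outside [0.5, 14.5]); the cube at (9, 13) (footprint 16.5×22) is included at this height; Merging all regions: only the 16.5×22 cube at (9, 13) is present, so the union is just that shape — 1 connected region. Overall, the cross-section is a single solid region. The nearest boundary edge runs (9.00, 13.00)→(25.50, 13.00); distance from the point to it = 5.00 mm. The point is inside the cross-section and 5.00 mm from the nearest boundary — more than the 1.2 mm shell width (2 × 0.6), so it's in the infill interior.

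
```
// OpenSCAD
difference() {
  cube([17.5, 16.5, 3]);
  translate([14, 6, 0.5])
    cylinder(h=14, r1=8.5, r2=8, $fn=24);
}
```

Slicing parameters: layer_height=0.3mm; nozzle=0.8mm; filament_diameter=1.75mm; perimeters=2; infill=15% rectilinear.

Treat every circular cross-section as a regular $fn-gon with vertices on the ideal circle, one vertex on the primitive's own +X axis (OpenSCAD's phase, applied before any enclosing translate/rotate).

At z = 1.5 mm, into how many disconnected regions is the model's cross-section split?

1

At z = 1.5 mm: the cube is present — its section is the full 17.5×16.5 rectangle; the cone at (14, 6): at t=0.071 of its height the radius interpolates to r₁+(r₂−r₁)t = 8.464, giving a regular 24-gon of that circumradius; Subtracting the remaining from the first: starting from the 17.5×16.5 cube, the cone at (14, 6) partially overlaps it — only the 151.02 mm² overlap (of its 222.51 mm²) is removed, clipping the outline — 1 connected region. The result has 1 disconnected region.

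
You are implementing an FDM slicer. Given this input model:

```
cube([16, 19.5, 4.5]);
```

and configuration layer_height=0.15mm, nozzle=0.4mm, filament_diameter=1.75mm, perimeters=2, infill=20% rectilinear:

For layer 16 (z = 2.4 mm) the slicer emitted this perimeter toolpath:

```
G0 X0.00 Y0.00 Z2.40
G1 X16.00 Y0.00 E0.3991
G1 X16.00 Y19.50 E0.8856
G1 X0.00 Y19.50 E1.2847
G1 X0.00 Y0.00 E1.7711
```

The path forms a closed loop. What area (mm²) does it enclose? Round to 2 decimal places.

Apply the shoelace formula to the sequence of (X, Y) vertices; enclosed area = 312.00 mm².

312.00 mm²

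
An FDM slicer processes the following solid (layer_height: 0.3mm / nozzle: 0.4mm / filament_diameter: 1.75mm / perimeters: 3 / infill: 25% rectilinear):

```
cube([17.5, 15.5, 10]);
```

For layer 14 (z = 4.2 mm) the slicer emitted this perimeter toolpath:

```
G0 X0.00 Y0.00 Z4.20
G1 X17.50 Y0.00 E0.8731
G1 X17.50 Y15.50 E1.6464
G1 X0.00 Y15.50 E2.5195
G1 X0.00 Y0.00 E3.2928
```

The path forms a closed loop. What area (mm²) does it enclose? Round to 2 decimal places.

271.25 mm²

Apply the shoelace formula to the sequence of (X, Y) vertices; enclosed area = 271.25 mm².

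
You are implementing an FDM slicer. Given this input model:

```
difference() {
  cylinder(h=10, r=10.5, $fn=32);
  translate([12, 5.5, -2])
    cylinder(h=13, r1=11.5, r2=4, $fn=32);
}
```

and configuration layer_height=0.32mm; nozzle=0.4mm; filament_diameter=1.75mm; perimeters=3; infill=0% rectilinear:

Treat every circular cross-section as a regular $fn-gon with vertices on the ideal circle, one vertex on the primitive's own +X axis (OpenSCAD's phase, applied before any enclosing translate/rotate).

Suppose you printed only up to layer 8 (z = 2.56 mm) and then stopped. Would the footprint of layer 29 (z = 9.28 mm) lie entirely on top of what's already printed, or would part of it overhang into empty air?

Compare the two slices. At z = 2.56: the r=10.5 cylinder gives a regular 32-gon of circumradius 10.5 (constant along its height) (area = (32/2)·10.500²·sin(360°/32) = 344.14 mm²); the cone at (12, 5.5): at t=0.351 of its height the radius interpolates to r₁+(r₂−r₁)t = 8.869, giving a regular 32-gon of that circumradius (area = (32/2)·8.869²·sin(360°/32) = 245.54 mm²); Taking the first minus the rest: starting from the r=10.5 cylinder (344.14 mm²), the cone at (12, 5.5) partially overlaps it — only the 59.12 mm² overlap (of its 245.54 mm²) is removed, clipping the outline — area = 285.02 mm². At z = 9.28: the r=10.5 cylinder gives a regular 32-gon of circumradius 10.5 (constant along its height) (area = (32/2)·10.500²·sin(360°/32) = 344.14 mm²); the cone at (12, 5.5) contributes a regular 32-gon of circumradius 4.992 (interpolated between r1=11.5 and r2=4 at t=0.868) (area = (32/2)·4.992²·sin(360°/32) = 77.80 mm²); After the difference (first − rest): starting from the r=10.5 cylinder (344.14 mm²), the cone at (12, 5.5) partially overlaps it — only the 11.20 mm² overlap (of its 77.80 mm²) is removed, clipping the outline — area = 332.94 mm². Checking containment: at z = 9.28 the cross-section extends beyond the z = 2.56 cross-section by about 47.92 mm².

part overhangs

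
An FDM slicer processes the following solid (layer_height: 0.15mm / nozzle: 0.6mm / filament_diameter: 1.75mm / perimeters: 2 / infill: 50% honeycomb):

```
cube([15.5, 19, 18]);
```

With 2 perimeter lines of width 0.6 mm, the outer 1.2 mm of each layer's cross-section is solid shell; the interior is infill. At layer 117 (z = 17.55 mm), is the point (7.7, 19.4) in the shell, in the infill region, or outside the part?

At z = 17.55 mm: the cube is present — its section is the full 15.5×19 rectangle. Overall, the cross-section is a single solid region. The nearest boundary edge runs (15.50, 19.00)→(0.00, 19.00); distance from the point to it = 0.40 mm. The point is not inside any of the regions above, so it lies outside the cross-section (0.40 mm from the nearest boundary).

outside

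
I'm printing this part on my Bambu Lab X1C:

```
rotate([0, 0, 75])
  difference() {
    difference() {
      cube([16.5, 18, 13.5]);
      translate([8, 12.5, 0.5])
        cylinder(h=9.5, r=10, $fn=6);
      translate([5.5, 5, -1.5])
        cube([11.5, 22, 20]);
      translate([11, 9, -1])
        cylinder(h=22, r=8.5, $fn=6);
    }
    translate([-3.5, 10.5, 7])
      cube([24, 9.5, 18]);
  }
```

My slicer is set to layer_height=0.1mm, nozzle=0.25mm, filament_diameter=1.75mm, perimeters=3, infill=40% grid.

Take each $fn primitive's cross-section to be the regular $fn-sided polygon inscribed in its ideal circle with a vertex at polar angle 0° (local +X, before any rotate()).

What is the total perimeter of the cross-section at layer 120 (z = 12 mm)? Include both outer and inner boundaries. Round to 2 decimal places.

At z = 12 mm: the cube is present — its section is the full 16.5×18 rectangle (perimeter 69.00 mm); the cylinder at (8, 12.5) does not reach this height (z outside [0.5, 10]); the cube at (5.5, 5) is present — its section is the full 11.5×22 rectangle (perimeter 67.00 mm); the cylinder at (11, 9): section is a regular 6-gon, circumradius r=8.5 (perimeter = 2·6·8.500·sin(180°/6) = 51.00 mm); After the difference (first − rest): starting from the 16.5×18 cube, the 11.5×22 cube at (5.5, 5) partially overlaps it — only the 143.00 mm² overlap (of its 253.00 mm²) is removed, clipping the outline; the r=8.5 cylinder at (11, 9) partially overlaps it — only the 49.86 mm² overlap (of its 187.71 mm²) is removed, clipping the outline — boundary = 73.11 mm; the cube at (-3.5, 10.5) is present — its section is the full 24×9.5 rectangle (perimeter 67.00 mm); Subtracting the remaining from the first: starting from the result so far, the 24×9.5 cube at (-3.5, 10.5) partially overlaps it — only the 37.31 mm² overlap (of its 228.00 mm²) is removed, clipping the outline — boundary = 55.40 mm; (rotated 75° about Z; rotation is an isometry so areas/perimeters/island counts are preserved). Overall, the cross-section is a single solid region. Total boundary length (outer) = 55.40 mm.

55.40 mm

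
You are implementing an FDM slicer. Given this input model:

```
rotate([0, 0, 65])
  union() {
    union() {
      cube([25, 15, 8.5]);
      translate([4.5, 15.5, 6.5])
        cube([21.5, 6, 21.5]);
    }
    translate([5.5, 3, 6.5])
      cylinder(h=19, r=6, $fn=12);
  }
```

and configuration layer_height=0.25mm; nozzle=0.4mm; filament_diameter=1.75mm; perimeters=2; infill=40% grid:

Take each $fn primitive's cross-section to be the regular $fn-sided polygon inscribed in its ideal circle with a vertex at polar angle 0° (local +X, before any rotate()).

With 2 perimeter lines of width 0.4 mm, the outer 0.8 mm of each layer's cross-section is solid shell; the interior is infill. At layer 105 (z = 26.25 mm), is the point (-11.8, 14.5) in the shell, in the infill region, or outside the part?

infill

At z = 26.25 mm: the cube does not reach this height (z outside [0, 8.5]); the cube at (4.5, 15.5) is present — its section is the full 21.5×6 rectangle; Taking the union: only the 21.5×6 cube at (4.5, 15.5) is present, so the union is just that shape — 1 connected region; the cylinder at (5.5, 3) is absent (z outside [6.5, 25.5]); Taking the union: only that combined region is present, so the union is just that shape — 1 connected region; (whole slice rotated 65° about Z — lengths, areas and connectivity unchanged). Overall, the cross-section is a single solid region. Undo the 65° rotation: the query point maps to (8.155, 16.822) in the un-rotated model frame. The nearest boundary edge runs (4.50, 15.50)→(26.00, 15.50); distance from the point to it = 1.32 mm. The point is inside the cross-section and 1.32 mm from the nearest boundary — more than the 0.8 mm shell width (2 × 0.4), so it's in the infill interior.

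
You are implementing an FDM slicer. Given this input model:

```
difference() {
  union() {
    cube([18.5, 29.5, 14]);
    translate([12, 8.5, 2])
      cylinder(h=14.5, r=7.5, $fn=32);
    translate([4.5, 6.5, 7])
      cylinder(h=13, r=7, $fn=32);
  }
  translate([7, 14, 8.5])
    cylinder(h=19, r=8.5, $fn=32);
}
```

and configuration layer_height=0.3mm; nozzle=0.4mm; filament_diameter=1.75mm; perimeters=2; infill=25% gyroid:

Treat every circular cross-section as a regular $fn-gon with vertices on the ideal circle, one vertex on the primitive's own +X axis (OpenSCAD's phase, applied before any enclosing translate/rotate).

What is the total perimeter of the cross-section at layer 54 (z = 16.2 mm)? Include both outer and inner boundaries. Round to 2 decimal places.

At z = 16.2 mm: the cube is absent (z outside [0, 14]); the r=7.5 cylinder at (12, 8.5) gives a regular 32-gon of circumradius 7.5 (constant along its height) (perimeter = 2·32·7.500·sin(180°/32) = 47.05 mm); the r=7 cylinder at (4.5, 6.5) contributes a regular 32-gon of circumradius 7 (perimeter = 2·32·7.000·sin(180°/32) = 43.91 mm); Taking the union: the regions partially overlap (shared area 57.47 mm²), so the edge portions inside another operand are dropped and the merged outline is re-measured after clipping — boundary = 61.92 mm; the cylinder at (7, 14): section is a regular 32-gon, circumradius r=8.5 (perimeter = 2·32·8.500·sin(180°/32) = 53.32 mm); Subtracting the remaining from the first: starting from the result so far, the r=8.5 cylinder at (7, 14) partially overlaps it — only the 116.02 mm² overlap (of its 225.52 mm²) is removed, clipping the outline — boundary = 68.48 mm. Overall, the cross-section is a single solid region. Total boundary length (outer) = 68.48 mm.

68.48 mm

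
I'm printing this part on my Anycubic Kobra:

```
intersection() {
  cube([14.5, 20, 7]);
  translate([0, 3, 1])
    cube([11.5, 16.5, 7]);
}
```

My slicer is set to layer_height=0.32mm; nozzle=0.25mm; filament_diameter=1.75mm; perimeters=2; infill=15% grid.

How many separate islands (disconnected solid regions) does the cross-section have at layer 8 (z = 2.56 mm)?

1

At z = 2.56 mm: the 14.5×20 cube contributes its full rectangle; the 11.5×16.5 cube at (0, 3) contributes its full rectangle; Taking the intersection: the 11.5×16.5 cube at (0, 3) lies inside the 14.5×20 cube, so the common part is the 11.5×16.5 cube at (0, 3) itself — 1 connected region. Overall, the cross-section is a single solid region. Island count = 1.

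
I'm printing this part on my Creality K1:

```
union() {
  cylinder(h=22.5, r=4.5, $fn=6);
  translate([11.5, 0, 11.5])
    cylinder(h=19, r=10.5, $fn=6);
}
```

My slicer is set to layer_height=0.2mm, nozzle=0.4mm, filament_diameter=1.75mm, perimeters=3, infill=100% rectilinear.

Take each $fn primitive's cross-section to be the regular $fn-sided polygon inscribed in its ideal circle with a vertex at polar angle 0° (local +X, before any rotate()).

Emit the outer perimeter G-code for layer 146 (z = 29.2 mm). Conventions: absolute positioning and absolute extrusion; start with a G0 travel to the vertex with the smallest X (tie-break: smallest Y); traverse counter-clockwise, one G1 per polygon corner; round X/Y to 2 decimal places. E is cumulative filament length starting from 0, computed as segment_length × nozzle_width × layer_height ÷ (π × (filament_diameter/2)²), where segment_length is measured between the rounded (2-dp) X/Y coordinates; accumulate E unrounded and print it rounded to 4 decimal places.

At z = 29.2 mm: the cylinder is not intersected at this z (z outside [0, 22.5]); the r=10.5 cylinder at (11.5, 0) gives a regular 6-gon of circumradius 10.5 (constant along its height); Taking the union: only the r=10.5 cylinder at (11.5, 0) is present, so the union is just that shape — 1 connected region. The outline is a single polygon with 6 vertices. Extrusion per mm of travel: 0.4 × 0.2 / (π × 0.875²) = 0.033260. Accumulating E over each segment gives final E = 2.0950.

G0 X1.00 Y0.00 Z29.20
G1 X6.25 Y-9.09 E0.3491
G1 X16.75 Y-9.09 E0.6984
G1 X22.00 Y0.00 E1.0475
G1 X16.75 Y9.09 E1.3966
G1 X6.25 Y9.09 E1.7459
G1 X1.00 Y0.00 E2.0950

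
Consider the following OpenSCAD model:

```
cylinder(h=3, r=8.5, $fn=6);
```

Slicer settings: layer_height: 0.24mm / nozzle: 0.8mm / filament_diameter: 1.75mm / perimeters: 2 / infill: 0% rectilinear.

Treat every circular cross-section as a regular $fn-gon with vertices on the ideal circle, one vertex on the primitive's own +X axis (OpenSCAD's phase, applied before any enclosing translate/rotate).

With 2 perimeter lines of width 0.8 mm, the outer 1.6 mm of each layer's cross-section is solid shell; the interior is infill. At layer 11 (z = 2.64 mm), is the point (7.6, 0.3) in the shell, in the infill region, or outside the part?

shell

At z = 2.64 mm: the r=8.5 cylinder contributes a regular 6-gon of circumradius 8.5. Overall, the cross-section is a single solid region. The nearest boundary edge runs (8.50, 0.00)→(4.25, 7.36); distance from the point to it = 0.63 mm. The point is inside the cross-section, 0.63 mm from the nearest boundary — within the 1.6 mm shell band (2 × 0.8).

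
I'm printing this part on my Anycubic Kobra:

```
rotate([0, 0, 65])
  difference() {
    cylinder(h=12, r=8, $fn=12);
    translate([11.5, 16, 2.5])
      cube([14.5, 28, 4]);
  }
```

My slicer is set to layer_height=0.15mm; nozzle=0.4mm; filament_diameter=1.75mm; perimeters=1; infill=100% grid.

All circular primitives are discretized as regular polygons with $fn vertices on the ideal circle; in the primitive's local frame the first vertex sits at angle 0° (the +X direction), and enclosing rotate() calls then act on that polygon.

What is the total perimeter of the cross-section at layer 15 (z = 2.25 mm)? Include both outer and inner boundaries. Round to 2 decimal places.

At z = 2.25 mm: the cylinder: section is a regular 12-gon, circumradius r=8 (perimeter = 2·12·8.000·sin(180°/12) = 49.69 mm); the cube at (11.5, 16) is absent (z outside [2.5, 6.5]); Subtracting the remaining from the first: none of the subtracted shapes is present at this height, so the r=8 cylinder is unchanged — boundary = 49.69 mm; (rotated 65° about Z; rotation is an isometry so areas/perimeters/island counts are preserved). Overall, the cross-section is a single solid region. Total boundary length (outer) = 49.69 mm.

49.69 mm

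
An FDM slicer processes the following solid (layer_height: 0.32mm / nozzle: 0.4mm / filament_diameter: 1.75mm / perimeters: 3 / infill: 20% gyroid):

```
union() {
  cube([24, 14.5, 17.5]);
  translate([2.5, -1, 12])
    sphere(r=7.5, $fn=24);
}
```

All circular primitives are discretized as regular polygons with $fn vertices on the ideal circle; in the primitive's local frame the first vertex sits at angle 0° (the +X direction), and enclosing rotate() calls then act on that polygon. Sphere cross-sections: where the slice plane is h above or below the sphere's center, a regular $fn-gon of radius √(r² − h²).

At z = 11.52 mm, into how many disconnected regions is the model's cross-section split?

1

At z = 11.52 mm: the 24×14.5 cube contributes its full rectangle; the r=7.5 sphere at (2.5, -1) slices to a regular 24-gon of circumradius 7.485 (√(r²−h²) with h=0.48 from center); Merging all regions: the regions partially overlap (shared area 51.83 mm²), so overlapping operands fuse into one piece — 1 connected region. The result has 1 disconnected region.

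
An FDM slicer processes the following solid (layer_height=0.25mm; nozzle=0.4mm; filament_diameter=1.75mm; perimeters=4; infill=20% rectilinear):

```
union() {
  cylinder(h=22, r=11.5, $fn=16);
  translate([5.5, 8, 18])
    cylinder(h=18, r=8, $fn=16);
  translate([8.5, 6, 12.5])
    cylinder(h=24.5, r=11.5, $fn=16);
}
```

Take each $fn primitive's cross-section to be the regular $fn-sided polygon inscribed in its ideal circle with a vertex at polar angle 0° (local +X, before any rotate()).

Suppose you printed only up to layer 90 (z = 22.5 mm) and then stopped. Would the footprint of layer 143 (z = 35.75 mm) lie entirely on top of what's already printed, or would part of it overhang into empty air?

Compare the two slices. At z = 22.5: the cylinder is not intersected at this z (z outside [0, 22]); the cylinder at (5.5, 8): section is a regular 16-gon, circumradius r=8 (area = (16/2)·8.000²·sin(360°/16) = 195.93 mm²); the cylinder at (8.5, 6): section is a regular 16-gon, circumradius r=11.5 (area = (16/2)·11.500²·sin(360°/16) = 404.88 mm²); Combining (union): the regions partially overlap — summed areas 600.81 mm² minus the doubly-counted overlap 195.32 mm² gives 405.49 mm² — area = 405.49 mm². At z = 35.75: the cylinder does not reach this height (z outside [0, 22]); the cylinder at (5.5, 8): section is a regular 16-gon, circumradius r=8 (area = (16/2)·8.000²·sin(360°/16) = 195.93 mm²); the r=11.5 cylinder at (8.5, 6) contributes a regular 16-gon of circumradius 11.5 (area = (16/2)·11.500²·sin(360°/16) = 404.88 mm²); Combining (union): the regions partially overlap — summed areas 600.81 mm² minus the doubly-counted overlap 195.32 mm² gives 405.49 mm² — area = 405.49 mm². Checking containment: the cross-section at z = 35.75 is a subset of the cross-section at z = 22.5.

entirely on top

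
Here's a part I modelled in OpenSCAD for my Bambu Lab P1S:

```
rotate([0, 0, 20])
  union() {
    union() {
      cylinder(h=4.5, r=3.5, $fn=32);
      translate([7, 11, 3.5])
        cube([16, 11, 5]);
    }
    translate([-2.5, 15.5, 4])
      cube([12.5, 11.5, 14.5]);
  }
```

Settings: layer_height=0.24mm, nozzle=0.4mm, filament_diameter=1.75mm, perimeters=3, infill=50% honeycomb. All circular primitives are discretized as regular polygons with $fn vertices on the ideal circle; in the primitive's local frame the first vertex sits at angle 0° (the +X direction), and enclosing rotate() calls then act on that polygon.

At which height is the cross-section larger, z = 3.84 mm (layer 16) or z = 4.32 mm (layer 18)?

Layer 16 (z = 3.84): the r=3.5 cylinder gives a regular 32-gon of circumradius 3.5 (constant along its height) (area = (32/2)·3.500²·sin(360°/32) = 38.24 mm²); the cube at (7, 11) (footprint 16×11) is included at this height (area 176.00 mm²); Merging all regions: the 2 present regions are separate (no shared area or edge), so areas and boundary lengths simply add and each stays a separate island — area = 214.24 mm²; the cube at (-2.5, 15.5) is not intersected at this z (z outside [4, 18.5]); Taking the union: only that combined region is present, so the union is just that shape — area = 214.24 mm²; (whole slice rotated 20° about Z — lengths, areas and connectivity unchanged). So its area = 214.24 mm². Layer 18 (z = 4.32): the r=3.5 cylinder contributes a regular 32-gon of circumradius 3.5 (area = (32/2)·3.500²·sin(360°/32) = 38.24 mm²); the cube at (7, 11) (footprint 16×11) is included at this height (area 176.00 mm²); Combining (union): the 2 present regions are separate (no shared area or edge), so areas and boundary lengths simply add and each stays a separate island — area = 214.24 mm²; the cube at (-2.5, 15.5) is present — its section is the full 12.5×11.5 rectangle (area 143.75 mm²); Merging all regions: the regions partially overlap — summed areas 357.99 mm² minus the doubly-counted overlap 19.50 mm² gives 338.49 mm² — area = 338.49 mm²; (whole slice rotated 20° about Z — lengths, areas and connectivity unchanged). So its area = 338.49 mm². Layer 18 is larger (338.49 vs 214.24 mm²).

layer 18 (z = 4.32 mm)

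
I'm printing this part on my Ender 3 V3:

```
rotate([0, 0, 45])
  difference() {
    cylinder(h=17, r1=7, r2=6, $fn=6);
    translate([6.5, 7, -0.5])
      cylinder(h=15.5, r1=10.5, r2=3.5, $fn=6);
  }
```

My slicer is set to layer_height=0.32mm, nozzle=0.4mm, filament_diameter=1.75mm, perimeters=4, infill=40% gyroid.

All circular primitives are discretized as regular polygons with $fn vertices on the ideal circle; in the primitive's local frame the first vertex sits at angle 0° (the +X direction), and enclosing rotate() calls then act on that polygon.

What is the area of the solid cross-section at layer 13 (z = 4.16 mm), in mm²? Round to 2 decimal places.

At z = 4.16 mm: the cone (r1=7→r2=6) has section circumradius 6.755 here — a regular 6-gon (area = (6/2)·6.755²·sin(360°/6) = 118.56 mm²); the cone at (6.5, 7) (r1=10.5→r2=3.5) has section circumradius 8.395 here — a regular 6-gon (area = (6/2)·8.395²·sin(360°/6) = 183.12 mm²); Subtracting the remaining from the first: starting from the cone (118.56 mm²), the cone at (6.5, 7) partially overlaps it — only the 28.17 mm² overlap (of its 183.12 mm²) is removed, clipping the outline — area = 90.39 mm²; (whole slice rotated 45° about Z — lengths, areas and connectivity unchanged). Overall, the cross-section is a single solid region. Net area = 90.39 mm².

90.39 mm²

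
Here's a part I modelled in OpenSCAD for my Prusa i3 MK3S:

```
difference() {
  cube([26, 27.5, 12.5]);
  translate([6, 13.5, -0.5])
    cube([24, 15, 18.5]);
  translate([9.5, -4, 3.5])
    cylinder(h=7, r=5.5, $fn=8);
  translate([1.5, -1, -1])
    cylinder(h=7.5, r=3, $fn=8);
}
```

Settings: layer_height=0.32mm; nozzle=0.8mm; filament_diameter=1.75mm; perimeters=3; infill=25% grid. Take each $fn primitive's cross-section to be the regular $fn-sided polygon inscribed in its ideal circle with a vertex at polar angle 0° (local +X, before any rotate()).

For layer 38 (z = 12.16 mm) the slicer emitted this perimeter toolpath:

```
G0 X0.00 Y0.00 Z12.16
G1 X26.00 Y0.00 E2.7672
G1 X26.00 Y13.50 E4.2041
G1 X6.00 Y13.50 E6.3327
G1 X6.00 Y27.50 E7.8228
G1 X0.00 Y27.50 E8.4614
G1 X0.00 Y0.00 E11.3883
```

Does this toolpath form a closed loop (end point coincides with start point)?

Start point (G0): (0.00, 0.00). End point (last G1): the path returns to the start — closed.

yes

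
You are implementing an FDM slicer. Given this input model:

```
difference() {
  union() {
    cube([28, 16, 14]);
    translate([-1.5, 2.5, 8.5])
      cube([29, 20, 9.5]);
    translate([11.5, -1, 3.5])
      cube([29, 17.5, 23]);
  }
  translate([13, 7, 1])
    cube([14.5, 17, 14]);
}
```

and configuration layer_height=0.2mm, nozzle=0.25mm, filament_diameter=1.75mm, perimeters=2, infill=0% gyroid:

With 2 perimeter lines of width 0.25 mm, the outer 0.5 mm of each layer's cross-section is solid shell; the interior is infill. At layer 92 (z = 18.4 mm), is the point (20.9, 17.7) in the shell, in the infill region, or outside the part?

At z = 18.4 mm: the cube is not intersected at this z (z outside [0, 14]); the cube at (-1.5, 2.5) does not reach this height (z outside [8.5, 18]); the 29×17.5 cube at (11.5, -1) contributes its full rectangle; Merging all regions: only the 29×17.5 cube at (11.5, -1) is present, so the union is just that shape — 1 connected region; the cube at (13, 7) does not reach this height (z outside [1, 15]); Taking the first minus the rest: none of the subtracted shapes is present at this height, so the result so far is unchanged — 1 connected region. Overall, the cross-section is a single solid region. The nearest boundary edge runs (40.50, 16.50)→(11.50, 16.50); distance from the point to it = 1.20 mm. The point is not inside any of the regions above, so it lies outside the cross-section (1.20 mm from the nearest boundary).

outside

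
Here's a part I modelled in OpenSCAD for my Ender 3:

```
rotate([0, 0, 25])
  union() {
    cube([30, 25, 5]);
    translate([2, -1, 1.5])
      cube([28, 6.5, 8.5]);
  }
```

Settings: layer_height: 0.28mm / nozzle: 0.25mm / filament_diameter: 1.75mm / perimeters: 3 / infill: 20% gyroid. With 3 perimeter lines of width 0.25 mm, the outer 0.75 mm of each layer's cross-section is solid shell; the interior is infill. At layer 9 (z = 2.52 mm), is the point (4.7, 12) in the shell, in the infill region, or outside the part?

infill

At z = 2.52 mm: the cube (footprint 30×25) is included at this height; the 28×6.5 cube at (2, -1) contributes its full rectangle; Combining (union): the regions partially overlap (shared area 154.00 mm²), so overlapping operands fuse into one piece — 1 connected region; (rotated 25° about Z; rotation is an isometry so areas/perimeters/island counts are preserved). Overall, the cross-section is a single solid region. Undo the 25° rotation: the query point maps to (9.331, 8.889) in the un-rotated model frame. The nearest boundary edge runs (0.00, 0.00)→(0.00, 25.00); distance from the point to it = 9.33 mm. The point is inside the cross-section and 9.33 mm from the nearest boundary — more than the 0.75 mm shell width (3 × 0.25), so it's in the infill interior.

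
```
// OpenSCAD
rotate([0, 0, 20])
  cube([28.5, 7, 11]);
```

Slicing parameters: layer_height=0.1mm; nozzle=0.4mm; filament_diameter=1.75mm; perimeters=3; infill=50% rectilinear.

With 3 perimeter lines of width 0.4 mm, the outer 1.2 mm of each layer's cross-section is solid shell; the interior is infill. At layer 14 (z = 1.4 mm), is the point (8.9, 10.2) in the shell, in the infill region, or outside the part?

shell

At z = 1.4 mm: the 28.5×7 cube contributes its full rectangle; (rotated 20° about Z; rotation is an isometry so areas/perimeters/island counts are preserved). Overall, the cross-section is a single solid region. Undo the 20° rotation: the query point maps to (11.852, 6.541) in the un-rotated model frame. The nearest boundary edge runs (28.50, 7.00)→(0.00, 7.00); distance from the point to it = 0.46 mm. The point is inside the cross-section, 0.46 mm from the nearest boundary — within the 1.2 mm shell band (3 × 0.4).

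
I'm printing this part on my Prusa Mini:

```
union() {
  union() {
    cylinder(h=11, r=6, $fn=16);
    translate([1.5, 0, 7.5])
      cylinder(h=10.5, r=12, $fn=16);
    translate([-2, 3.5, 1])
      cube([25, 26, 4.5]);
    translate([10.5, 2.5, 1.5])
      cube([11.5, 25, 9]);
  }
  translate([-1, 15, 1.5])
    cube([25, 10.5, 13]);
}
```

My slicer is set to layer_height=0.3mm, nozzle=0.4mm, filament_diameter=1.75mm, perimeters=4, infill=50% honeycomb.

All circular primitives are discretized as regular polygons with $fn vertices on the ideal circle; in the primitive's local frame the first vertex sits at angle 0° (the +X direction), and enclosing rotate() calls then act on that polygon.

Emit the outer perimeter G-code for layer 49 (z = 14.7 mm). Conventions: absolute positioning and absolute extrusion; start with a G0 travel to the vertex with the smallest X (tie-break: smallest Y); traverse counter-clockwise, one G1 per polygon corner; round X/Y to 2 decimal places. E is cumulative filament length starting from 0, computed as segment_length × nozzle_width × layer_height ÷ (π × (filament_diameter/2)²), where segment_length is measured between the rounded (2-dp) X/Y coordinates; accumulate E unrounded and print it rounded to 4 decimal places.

G0 X-10.50 Y0.00 Z14.70
G1 X-9.59 Y-4.59 E0.2335
G1 X-6.99 Y-8.49 E0.4673
G1 X-3.09 Y-11.09 E0.7011
G1 X1.50 Y-12.00 E0.9346
G1 X6.09 Y-11.09 E1.1681
G1 X9.99 Y-8.49 E1.4019
G1 X12.59 Y-4.59 E1.6357
G1 X13.50 Y0.00 E1.8692
G1 X12.59 Y4.59 E2.1027
G1 X9.99 Y8.49 E2.3365
G1 X6.09 Y11.09 E2.5703
G1 X1.50 Y12.00 E2.8038
G1 X-3.09 Y11.09 E3.0372
G1 X-6.99 Y8.49 E3.2711
G1 X-9.59 Y4.59 E3.5049
G1 X-10.50 Y0.00 E3.7384

At z = 14.7 mm: the cylinder does not reach this height (z outside [0, 11]); the cylinder at (1.5, 0): section is a regular 16-gon, circumradius r=12; the cube at (-2, 3.5) is not intersected at this z (z outside [1, 5.5]); the cube at (10.5, 2.5) is not intersected at this z (z outside [1.5, 10.5]); Combining (union): only the r=12 cylinder at (1.5, 0) is present, so the union is just that shape — 1 connected region; the cube at (-1, 15) is absent (z outside [1.5, 14.5]); Taking the union: only that combined region is present, so the union is just that shape — 1 connected region. The outline is a single polygon with 16 vertices. Extrusion per mm of travel: 0.4 × 0.3 / (π × 0.875²) = 0.049890. Accumulating E over each segment gives final E = 3.7384.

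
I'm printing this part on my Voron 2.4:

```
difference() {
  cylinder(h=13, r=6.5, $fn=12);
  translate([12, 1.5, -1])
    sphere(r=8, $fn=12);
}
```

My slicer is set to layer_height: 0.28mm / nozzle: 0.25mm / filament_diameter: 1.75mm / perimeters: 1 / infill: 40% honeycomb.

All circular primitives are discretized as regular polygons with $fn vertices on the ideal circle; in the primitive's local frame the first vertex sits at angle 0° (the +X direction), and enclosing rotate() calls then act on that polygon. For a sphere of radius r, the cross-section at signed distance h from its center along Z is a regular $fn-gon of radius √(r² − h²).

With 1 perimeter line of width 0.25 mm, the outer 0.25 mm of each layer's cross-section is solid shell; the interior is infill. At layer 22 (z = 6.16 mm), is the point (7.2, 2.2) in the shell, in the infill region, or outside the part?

At z = 6.16 mm: the r=6.5 cylinder gives a regular 12-gon of circumradius 6.5 (constant along its height); the r=8 sphere at (12, 1.5) slices to a regular 12-gon of circumradius 3.569 (√(r²−h²) with h=7.16 from center); Subtracting the remaining from the first: starting from the r=6.5 cylinder, the r=8 sphere at (12, 1.5) misses the remaining region (no effect) — 1 connected region. Overall, the cross-section is a single solid region. The nearest boundary edge runs (5.63, 3.25)→(6.50, 0.00); distance from the point to it = 1.25 mm. The point is not inside any of the regions above, so it lies outside the cross-section (1.25 mm from the nearest boundary).

outside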